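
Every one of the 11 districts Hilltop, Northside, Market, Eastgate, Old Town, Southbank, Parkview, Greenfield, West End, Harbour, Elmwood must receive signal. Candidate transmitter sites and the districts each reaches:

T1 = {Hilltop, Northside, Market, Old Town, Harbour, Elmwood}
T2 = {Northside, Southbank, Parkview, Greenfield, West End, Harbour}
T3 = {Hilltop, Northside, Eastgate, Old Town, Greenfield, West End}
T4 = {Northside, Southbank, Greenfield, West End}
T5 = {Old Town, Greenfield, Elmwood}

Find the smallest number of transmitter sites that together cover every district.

3

T1, T2, T3 together cover {Hilltop, Northside, Market, Eastgate, Old Town, Southbank, Parkview, Greenfield, West End, Harbour, Elmwood} — every district.
No 2 of the 5 transmitter sites cover everything (all 10 pairs fall short), so 3 is minimum.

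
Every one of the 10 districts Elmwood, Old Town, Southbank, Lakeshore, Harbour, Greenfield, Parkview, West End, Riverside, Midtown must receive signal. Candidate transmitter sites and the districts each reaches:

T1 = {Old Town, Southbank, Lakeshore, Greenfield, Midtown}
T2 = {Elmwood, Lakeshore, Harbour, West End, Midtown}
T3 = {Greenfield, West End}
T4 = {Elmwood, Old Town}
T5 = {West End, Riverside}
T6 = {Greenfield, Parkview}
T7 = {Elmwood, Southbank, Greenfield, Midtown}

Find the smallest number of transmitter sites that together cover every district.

T1, T2, T5, T6 together cover {Elmwood, Old Town, Southbank, Lakeshore, Harbour, Greenfield, Parkview, West End, Riverside, Midtown} — every district.
No 3 of the 7 transmitter sites cover everything (all 35 triples fall short), so 4 is minimum.

4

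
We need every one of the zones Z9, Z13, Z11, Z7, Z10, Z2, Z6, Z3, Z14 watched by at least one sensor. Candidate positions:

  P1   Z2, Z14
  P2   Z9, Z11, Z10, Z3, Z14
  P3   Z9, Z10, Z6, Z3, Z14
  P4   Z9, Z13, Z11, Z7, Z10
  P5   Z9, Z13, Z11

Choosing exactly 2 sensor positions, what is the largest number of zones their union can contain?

8

Choosing P3, P4 covers {Z9, Z13, Z11, Z7, Z10, Z6, Z3, Z14} — 8 zones.
No choice of 2 sensor positions does better; here Z2 is left uncovered.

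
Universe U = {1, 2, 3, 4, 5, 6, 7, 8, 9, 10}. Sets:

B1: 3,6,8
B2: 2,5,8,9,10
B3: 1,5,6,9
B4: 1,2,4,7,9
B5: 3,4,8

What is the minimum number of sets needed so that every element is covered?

3

B1, B2, B4 together cover {1, 2, 3, 4, 5, 6, 7, 8, 9, 10} — every element.
No 2 of the 5 sets cover everything (all 10 pairs fall short), so 3 is minimum.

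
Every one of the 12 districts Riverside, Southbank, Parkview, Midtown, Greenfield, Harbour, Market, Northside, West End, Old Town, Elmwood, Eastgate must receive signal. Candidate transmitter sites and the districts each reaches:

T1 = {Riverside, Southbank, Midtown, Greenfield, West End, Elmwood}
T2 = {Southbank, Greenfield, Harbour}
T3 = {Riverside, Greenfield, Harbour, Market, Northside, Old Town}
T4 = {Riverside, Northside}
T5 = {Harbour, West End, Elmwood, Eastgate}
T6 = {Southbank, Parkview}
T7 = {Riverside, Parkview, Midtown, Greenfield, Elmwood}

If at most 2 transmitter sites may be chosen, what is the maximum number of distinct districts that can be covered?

10

Choosing T1, T3 covers {Riverside, Southbank, Midtown, Greenfield, Harbour, Market, Northside, West End, Old Town, Elmwood} — 10 districts.
No choice of 2 transmitter sites does better; here Parkview, Eastgate are left uncovered.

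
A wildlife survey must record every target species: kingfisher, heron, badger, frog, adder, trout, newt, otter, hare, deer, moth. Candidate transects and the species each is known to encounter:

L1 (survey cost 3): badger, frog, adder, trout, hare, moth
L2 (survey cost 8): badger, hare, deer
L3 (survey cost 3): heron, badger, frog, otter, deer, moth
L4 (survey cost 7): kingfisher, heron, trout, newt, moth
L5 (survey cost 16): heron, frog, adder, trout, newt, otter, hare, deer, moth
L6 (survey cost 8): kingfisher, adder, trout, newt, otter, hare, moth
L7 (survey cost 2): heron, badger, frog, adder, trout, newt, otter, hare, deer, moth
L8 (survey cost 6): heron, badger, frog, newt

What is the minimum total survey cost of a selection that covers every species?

9

L4, L7 cover every species at survey cost 7 + 2 = 9.
Any cover uses at least 2 transects; among all covering selections none totals below 9.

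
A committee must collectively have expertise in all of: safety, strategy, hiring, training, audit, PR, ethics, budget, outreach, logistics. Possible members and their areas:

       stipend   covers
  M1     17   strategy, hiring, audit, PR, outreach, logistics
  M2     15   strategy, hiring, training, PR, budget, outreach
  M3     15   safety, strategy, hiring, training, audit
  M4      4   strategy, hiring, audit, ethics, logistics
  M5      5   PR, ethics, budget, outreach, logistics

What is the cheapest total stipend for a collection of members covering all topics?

20

M3, M5 cover every topic at stipend 15 + 5 = 20.
Any cover uses at least 2 members; among all covering selections none totals below 20.
Greedy by coverage-per-stipend would pick M4, M5, M3 for 24 — worse than the optimum 20.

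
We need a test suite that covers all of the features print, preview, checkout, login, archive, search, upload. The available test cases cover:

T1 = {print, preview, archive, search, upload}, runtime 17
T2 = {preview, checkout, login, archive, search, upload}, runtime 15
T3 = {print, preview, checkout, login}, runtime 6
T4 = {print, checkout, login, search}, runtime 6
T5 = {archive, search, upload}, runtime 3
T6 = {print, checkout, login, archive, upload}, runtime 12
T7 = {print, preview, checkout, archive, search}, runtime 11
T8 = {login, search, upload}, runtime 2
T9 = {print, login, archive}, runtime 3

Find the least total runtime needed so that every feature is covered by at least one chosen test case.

T3, T5 cover every feature at runtime 6 + 3 = 9.
Any cover uses at least 2 test cases; among all covering selections none totals below 9.

9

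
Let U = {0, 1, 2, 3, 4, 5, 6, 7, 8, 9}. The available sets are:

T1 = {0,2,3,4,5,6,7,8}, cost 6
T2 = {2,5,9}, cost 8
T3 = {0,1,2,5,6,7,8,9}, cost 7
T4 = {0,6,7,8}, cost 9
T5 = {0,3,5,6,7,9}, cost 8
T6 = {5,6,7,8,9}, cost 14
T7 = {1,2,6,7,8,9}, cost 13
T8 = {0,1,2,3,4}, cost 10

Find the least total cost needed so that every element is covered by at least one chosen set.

13

T1, T3 cover every element at cost 6 + 7 = 13.
Any cover uses at least 2 sets; among all covering selections none totals below 13.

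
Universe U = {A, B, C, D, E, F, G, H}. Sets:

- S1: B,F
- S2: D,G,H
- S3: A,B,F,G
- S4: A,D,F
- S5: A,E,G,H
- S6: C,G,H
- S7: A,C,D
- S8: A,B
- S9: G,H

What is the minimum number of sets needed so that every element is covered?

3

S1, S5, S7 together cover {A, B, C, D, E, F, G, H} — every element.
No 2 of the 9 sets cover everything (all 36 pairs fall short), so 3 is minimum.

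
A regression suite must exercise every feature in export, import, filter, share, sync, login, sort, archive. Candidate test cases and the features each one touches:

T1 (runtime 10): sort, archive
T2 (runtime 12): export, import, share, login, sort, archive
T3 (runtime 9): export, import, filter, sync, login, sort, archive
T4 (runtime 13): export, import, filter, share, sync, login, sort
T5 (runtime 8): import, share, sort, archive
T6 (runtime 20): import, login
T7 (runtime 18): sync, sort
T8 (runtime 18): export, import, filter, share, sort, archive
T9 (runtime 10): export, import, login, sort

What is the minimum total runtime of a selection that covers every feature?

17

T3, T5 cover every feature at runtime 9 + 8 = 17.
Any cover uses at least 2 test cases; among all covering selections none totals below 17.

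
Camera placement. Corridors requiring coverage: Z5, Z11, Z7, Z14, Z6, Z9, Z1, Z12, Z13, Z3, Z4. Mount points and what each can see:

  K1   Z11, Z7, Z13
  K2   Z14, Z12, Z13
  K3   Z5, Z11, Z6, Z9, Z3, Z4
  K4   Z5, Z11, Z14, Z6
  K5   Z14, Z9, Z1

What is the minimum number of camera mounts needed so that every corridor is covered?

K1, K2, K3, K5 together cover {Z5, Z11, Z7, Z14, Z6, Z9, Z1, Z12, Z13, Z3, Z4} — every corridor.
No 3 of the 5 camera mounts cover everything (all 10 triples fall short), so 4 is minimum.

4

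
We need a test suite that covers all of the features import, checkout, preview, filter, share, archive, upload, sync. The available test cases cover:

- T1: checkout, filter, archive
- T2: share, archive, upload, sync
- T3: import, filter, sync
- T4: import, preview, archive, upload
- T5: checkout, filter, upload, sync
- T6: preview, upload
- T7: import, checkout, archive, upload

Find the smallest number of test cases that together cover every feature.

3

T1, T2, T4 together cover {import, checkout, preview, filter, share, archive, upload, sync} — every feature.
No 2 of the 7 test cases cover everything (all 21 pairs fall short), so 3 is minimum.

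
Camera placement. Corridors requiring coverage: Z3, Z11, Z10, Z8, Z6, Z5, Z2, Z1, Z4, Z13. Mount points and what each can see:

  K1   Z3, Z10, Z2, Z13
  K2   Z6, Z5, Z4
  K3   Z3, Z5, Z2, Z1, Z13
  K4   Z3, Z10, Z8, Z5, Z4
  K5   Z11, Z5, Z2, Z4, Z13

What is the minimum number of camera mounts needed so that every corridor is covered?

4

K2, K3, K4, K5 together cover {Z3, Z11, Z10, Z8, Z6, Z5, Z2, Z1, Z4, Z13} — every corridor.
No 3 of the 5 camera mounts cover everything (all 10 triples fall short), so 4 is minimum.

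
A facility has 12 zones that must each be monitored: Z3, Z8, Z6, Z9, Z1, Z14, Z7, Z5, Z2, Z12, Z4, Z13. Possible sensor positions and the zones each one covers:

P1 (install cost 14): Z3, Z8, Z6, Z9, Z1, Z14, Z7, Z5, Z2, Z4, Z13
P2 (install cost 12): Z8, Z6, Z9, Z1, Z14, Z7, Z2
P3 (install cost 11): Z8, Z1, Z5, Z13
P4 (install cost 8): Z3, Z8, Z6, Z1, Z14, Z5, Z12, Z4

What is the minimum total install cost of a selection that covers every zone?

22

P1, P4 cover every zone at install cost 14 + 8 = 22.
Any cover uses at least 2 sensor positions; among all covering selections none totals below 22.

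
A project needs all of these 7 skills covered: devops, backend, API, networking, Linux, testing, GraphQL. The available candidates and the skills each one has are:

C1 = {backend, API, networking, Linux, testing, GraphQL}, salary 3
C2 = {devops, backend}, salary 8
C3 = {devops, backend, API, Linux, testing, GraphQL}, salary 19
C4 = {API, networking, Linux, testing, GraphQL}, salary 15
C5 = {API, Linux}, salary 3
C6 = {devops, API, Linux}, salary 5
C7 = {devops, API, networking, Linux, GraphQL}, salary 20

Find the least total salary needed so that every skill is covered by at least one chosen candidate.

C1, C6 cover every skill at salary 3 + 5 = 8.
Any cover uses at least 2 candidates; among all covering selections none totals below 8.

8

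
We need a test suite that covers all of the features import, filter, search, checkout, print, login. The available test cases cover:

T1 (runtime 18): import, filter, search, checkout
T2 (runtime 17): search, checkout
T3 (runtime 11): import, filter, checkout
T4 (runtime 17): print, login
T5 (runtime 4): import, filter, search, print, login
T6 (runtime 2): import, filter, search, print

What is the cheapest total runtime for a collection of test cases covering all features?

15

T3, T5 cover every feature at runtime 11 + 4 = 15.
Any cover uses at least 2 test cases; among all covering selections none totals below 15.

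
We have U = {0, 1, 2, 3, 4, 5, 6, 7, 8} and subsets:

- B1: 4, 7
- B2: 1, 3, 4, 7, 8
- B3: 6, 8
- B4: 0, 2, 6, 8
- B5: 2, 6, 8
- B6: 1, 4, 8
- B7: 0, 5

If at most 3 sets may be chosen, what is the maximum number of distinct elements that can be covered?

Choosing B2, B4, B7 covers {0, 1, 2, 3, 4, 5, 6, 7, 8} — 9 elements.
That is all 9 elements.

9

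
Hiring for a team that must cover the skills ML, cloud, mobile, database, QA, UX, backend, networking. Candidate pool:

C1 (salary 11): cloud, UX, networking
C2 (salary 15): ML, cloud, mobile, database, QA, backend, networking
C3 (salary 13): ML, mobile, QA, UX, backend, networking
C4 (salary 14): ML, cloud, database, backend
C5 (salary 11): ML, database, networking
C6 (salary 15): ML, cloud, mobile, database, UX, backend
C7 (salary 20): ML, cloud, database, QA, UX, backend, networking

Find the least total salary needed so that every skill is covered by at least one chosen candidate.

C1, C2 cover every skill at salary 11 + 15 = 26.
Any cover uses at least 2 candidates; among all covering selections none totals below 26.

26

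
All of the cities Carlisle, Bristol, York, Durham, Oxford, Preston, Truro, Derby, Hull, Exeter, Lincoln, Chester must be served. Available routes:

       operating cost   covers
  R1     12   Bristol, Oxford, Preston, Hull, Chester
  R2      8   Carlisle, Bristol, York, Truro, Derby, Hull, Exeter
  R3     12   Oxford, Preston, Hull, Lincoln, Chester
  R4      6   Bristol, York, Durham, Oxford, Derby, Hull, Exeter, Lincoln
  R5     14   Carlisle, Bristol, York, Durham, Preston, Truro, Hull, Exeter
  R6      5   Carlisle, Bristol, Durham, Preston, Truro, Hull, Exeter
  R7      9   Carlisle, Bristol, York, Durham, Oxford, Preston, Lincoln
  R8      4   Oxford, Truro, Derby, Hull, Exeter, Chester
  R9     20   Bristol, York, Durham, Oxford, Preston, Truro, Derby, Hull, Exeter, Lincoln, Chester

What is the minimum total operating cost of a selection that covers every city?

13

R7, R8 cover every city at operating cost 9 + 4 = 13.
Any cover uses at least 2 routes; among all covering selections none totals below 13.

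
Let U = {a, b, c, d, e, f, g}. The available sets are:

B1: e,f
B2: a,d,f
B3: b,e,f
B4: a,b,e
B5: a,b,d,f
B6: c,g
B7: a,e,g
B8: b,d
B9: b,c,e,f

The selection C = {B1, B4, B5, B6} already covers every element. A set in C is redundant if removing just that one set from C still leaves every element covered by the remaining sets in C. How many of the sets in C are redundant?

2

Drop B1: the rest still cover every element — redundant.
Drop B4: the rest still cover every element — redundant.
Drop B5: d uncovered — not redundant.
Drop B6: c, g uncovered — not redundant.
2 redundant: B1, B4.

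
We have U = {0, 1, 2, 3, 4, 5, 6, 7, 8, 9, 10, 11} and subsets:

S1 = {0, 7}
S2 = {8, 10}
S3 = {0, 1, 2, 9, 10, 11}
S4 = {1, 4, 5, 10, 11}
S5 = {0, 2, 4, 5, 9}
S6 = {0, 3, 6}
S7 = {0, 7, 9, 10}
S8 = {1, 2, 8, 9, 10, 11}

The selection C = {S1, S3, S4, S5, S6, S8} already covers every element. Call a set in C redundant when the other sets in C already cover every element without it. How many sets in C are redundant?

Drop S1: 7 uncovered — not redundant.
Drop S3: the rest still cover every element — redundant.
Drop S4: the rest still cover every element — redundant.
Drop S5: the rest still cover every element — redundant.
Drop S6: 3, 6 uncovered — not redundant.
Drop S8: 8 uncovered — not redundant.
3 redundant: S3, S4, S5.

3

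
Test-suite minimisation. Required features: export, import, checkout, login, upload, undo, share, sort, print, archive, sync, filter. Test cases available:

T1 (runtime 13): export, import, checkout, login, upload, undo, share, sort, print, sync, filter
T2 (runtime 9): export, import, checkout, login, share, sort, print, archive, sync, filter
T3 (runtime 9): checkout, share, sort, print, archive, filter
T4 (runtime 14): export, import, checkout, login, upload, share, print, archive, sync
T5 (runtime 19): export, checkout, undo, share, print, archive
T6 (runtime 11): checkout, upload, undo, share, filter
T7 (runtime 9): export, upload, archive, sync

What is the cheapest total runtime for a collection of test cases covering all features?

20

T2, T6 cover every feature at runtime 9 + 11 = 20.
Any cover uses at least 2 test cases; among all covering selections none totals below 20.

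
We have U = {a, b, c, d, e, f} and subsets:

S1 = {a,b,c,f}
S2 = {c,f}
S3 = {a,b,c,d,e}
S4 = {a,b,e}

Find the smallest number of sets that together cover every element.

S1, S3 together cover {a, b, c, d, e, f} — every element.
No single set contains all 6 elements, so 2 is optimal.

2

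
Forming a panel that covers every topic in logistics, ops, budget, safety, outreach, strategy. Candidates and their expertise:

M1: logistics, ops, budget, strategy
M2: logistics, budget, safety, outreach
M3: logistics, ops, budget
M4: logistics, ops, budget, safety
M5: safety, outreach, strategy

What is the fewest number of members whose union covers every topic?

M1, M2 together cover {logistics, ops, budget, safety, outreach, strategy} — every topic.
No single member contains all 6 topics, so 2 is optimal.

2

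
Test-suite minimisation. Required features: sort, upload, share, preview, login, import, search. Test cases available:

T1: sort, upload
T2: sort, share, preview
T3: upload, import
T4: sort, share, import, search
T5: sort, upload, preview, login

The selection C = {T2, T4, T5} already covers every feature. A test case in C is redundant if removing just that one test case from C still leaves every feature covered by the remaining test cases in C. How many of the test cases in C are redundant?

Drop T2: the rest still cover every feature — redundant.
Drop T4: import, search uncovered — not redundant.
Drop T5: upload, login uncovered — not redundant.
1 redundant: T2.

1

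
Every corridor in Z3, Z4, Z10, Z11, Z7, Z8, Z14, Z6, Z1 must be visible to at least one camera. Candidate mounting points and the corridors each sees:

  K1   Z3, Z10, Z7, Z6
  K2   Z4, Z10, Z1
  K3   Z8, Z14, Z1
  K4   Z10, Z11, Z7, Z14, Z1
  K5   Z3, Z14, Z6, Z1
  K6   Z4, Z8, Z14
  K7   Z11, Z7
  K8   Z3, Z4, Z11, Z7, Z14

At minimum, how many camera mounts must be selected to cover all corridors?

3

K1, K3, K8 together cover {Z3, Z4, Z10, Z11, Z7, Z8, Z14, Z6, Z1} — every corridor.
No 2 of the 8 camera mounts cover everything (all 28 pairs fall short), so 3 is minimum.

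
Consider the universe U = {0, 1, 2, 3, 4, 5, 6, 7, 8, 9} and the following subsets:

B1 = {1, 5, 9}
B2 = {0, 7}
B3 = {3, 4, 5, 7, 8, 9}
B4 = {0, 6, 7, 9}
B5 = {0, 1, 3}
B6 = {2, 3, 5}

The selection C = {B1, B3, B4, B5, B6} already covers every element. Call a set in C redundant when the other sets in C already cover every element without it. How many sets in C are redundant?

Drop B1: the rest still cover every element — redundant.
Drop B3: 4, 8 uncovered — not redundant.
Drop B4: 6 uncovered — not redundant.
Drop B5: the rest still cover every element — redundant.
Drop B6: 2 uncovered — not redundant.
2 redundant: B1, B5.

2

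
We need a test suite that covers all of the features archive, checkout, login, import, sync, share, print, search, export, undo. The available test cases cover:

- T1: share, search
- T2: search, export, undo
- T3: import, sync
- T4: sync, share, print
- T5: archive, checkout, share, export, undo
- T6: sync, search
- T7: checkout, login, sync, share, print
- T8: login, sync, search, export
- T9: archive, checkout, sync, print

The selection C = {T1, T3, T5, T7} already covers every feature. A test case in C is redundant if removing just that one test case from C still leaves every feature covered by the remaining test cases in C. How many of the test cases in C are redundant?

Drop T1: search uncovered — not redundant.
Drop T3: import uncovered — not redundant.
Drop T5: archive, export, undo uncovered — not redundant.
Drop T7: login, print uncovered — not redundant.
None of the test cases in C is redundant.

0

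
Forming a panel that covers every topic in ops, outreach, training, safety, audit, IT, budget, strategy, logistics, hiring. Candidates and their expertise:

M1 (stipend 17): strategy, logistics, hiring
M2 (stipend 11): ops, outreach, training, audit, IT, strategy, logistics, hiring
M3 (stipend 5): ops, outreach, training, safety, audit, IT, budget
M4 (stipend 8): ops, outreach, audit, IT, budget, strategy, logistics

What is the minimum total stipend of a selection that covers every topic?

M2, M3 cover every topic at stipend 11 + 5 = 16.
Any cover uses at least 2 members; among all covering selections none totals below 16.

16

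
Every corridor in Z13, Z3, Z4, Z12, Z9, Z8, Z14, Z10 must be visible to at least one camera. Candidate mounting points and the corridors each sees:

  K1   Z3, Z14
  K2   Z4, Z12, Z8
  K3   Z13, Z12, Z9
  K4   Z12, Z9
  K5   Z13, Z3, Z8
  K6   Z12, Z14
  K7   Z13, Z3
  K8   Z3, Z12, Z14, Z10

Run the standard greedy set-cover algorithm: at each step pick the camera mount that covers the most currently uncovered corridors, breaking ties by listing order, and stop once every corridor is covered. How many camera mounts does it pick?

Pick 1: K8 covers 4 new corridors (Z3, Z12, Z14, Z10).
Pick 2: K2 covers 2 new corridors (Z4, Z8).
Pick 3: K3 covers 2 new corridors (Z13, Z9).
Greedy uses 3 camera mounts.

3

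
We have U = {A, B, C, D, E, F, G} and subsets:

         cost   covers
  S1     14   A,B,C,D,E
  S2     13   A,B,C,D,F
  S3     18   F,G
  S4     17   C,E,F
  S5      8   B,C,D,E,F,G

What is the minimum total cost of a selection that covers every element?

21

S2, S5 cover every element at cost 13 + 8 = 21.
Any cover uses at least 2 sets; among all covering selections none totals below 21.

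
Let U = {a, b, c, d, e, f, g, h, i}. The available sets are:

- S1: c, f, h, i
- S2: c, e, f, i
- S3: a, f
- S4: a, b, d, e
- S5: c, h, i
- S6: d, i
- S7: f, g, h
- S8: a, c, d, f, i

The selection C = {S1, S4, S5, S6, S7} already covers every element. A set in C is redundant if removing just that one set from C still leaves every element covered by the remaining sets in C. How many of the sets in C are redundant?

3

Drop S1: the rest still cover every element — redundant.
Drop S4: a, b, e uncovered — not redundant.
Drop S5: the rest still cover every element — redundant.
Drop S6: the rest still cover every element — redundant.
Drop S7: g uncovered — not redundant.
3 redundant: S1, S5, S6.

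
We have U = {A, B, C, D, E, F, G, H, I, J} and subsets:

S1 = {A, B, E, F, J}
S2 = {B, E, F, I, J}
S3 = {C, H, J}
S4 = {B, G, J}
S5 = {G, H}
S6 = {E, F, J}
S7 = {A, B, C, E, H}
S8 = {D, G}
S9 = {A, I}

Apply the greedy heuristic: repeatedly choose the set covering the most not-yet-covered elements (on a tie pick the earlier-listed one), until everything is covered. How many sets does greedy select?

4

Pick 1: S1 covers 5 new elements (A, B, E, F, J).
Pick 2: S3 covers 2 new elements (C, H).
Pick 3: S8 covers 2 new elements (D, G).
Pick 4: S2 covers 1 new elements (I).
Greedy uses 4 sets. (The true minimum is 3.)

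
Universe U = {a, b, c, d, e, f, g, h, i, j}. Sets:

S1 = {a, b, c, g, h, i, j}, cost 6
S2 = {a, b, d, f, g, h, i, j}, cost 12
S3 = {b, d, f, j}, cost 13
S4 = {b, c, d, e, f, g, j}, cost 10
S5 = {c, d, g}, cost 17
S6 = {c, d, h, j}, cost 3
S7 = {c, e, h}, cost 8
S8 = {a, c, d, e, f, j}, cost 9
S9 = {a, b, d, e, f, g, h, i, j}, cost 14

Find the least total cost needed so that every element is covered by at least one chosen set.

S1, S8 cover every element at cost 6 + 9 = 15.
Any cover uses at least 2 sets; among all covering selections none totals below 15.
Greedy by coverage-per-cost would pick S6, S1, S8 for 18 — worse than the optimum 15.

15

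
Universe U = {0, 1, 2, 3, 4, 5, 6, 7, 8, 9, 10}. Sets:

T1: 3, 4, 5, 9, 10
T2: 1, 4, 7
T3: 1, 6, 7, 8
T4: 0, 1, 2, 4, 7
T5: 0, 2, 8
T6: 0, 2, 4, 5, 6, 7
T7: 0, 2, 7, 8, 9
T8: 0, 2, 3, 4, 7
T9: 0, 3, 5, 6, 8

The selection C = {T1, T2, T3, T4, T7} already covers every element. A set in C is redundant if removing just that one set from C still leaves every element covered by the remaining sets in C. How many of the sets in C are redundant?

Drop T1: 3, 5, 10 uncovered — not redundant.
Drop T2: the rest still cover every element — redundant.
Drop T3: 6 uncovered — not redundant.
Drop T4: the rest still cover every element — redundant.
Drop T7: the rest still cover every element — redundant.
3 redundant: T2, T4, T7.

3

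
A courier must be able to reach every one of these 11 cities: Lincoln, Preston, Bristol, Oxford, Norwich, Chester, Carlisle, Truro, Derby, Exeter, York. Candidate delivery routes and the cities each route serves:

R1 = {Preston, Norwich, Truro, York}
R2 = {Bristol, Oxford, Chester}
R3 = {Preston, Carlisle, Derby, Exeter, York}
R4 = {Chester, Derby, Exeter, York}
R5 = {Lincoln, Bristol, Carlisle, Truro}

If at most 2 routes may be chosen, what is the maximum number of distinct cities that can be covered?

Choosing R2, R3 covers {Preston, Bristol, Oxford, Chester, Carlisle, Derby, Exeter, York} — 8 cities.
No choice of 2 routes does better; here Lincoln, Norwich, Truro are left uncovered.

8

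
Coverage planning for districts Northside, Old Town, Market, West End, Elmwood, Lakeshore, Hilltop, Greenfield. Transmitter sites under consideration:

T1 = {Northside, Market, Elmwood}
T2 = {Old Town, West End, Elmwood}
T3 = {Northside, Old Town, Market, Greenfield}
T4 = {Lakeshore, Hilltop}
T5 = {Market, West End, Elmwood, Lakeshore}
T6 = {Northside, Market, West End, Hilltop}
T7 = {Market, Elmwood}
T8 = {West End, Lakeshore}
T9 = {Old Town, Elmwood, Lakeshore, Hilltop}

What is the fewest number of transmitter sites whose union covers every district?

T2, T3, T4 together cover {Northside, Old Town, Market, West End, Elmwood, Lakeshore, Hilltop, Greenfield} — every district.
No 2 of the 9 transmitter sites cover everything (all 36 pairs fall short), so 3 is minimum.

3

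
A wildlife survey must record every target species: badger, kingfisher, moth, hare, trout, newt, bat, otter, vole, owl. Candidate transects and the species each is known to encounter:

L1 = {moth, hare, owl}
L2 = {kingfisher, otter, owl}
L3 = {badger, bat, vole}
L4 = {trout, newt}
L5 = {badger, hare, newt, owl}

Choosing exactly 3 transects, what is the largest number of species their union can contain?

Choosing L1, L2, L3 covers {badger, kingfisher, moth, hare, bat, otter, vole, owl} — 8 species.
No choice of 3 transects does better; here trout, newt are left uncovered.

8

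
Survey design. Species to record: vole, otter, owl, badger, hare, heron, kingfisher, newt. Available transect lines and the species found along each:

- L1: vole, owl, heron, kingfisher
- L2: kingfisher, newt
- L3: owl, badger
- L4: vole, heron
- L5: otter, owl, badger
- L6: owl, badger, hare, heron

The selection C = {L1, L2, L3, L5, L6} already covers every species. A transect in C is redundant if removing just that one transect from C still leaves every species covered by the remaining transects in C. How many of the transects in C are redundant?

1

Drop L1: vole uncovered — not redundant.
Drop L2: newt uncovered — not redundant.
Drop L3: the rest still cover every species — redundant.
Drop L5: otter uncovered — not redundant.
Drop L6: hare uncovered — not redundant.
1 redundant: L3.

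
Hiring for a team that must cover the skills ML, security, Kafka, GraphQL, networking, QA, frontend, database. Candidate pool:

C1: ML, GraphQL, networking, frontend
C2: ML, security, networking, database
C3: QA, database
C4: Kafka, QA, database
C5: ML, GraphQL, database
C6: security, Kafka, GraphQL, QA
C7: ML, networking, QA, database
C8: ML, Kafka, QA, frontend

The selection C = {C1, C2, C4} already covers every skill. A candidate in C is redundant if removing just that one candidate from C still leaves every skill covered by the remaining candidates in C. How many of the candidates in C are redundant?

0

Drop C1: GraphQL, frontend uncovered — not redundant.
Drop C2: security uncovered — not redundant.
Drop C4: Kafka, QA uncovered — not redundant.
None of the candidates in C is redundant.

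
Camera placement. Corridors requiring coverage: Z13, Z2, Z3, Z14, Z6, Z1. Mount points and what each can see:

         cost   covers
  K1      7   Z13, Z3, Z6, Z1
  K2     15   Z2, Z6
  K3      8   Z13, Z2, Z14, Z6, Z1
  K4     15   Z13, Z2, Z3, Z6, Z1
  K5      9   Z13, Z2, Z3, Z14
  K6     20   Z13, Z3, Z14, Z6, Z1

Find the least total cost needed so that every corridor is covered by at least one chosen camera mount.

K1, K3 cover every corridor at cost 7 + 8 = 15.
Any cover uses at least 2 camera mounts; among all covering selections none totals below 15.

15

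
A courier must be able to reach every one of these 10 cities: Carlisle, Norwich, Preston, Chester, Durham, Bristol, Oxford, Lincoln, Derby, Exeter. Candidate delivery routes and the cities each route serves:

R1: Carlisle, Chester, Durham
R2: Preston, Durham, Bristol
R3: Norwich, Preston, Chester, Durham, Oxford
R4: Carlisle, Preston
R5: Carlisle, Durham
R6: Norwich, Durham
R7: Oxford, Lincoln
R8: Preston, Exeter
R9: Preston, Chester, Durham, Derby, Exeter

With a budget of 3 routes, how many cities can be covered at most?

8

Choosing R1, R3, R9 covers {Carlisle, Norwich, Preston, Chester, Durham, Oxford, Derby, Exeter} — 8 cities.
No choice of 3 routes does better; here Bristol, Lincoln are left uncovered.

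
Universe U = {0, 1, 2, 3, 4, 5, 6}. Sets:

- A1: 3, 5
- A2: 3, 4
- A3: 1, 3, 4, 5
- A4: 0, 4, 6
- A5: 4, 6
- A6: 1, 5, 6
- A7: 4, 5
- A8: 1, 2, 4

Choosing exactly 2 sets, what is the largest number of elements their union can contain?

Choosing A3, A4 covers {0, 1, 3, 4, 5, 6} — 6 elements.
No choice of 2 sets does better; here 2 is left uncovered.

6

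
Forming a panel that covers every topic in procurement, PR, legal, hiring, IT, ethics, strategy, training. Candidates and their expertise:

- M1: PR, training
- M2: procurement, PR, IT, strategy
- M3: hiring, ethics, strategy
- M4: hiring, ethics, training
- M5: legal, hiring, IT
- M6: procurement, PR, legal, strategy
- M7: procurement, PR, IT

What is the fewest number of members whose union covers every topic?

M2, M4, M5 together cover {procurement, PR, legal, hiring, IT, ethics, strategy, training} — every topic.
No 2 of the 7 members cover everything (all 21 pairs fall short), so 3 is minimum.

3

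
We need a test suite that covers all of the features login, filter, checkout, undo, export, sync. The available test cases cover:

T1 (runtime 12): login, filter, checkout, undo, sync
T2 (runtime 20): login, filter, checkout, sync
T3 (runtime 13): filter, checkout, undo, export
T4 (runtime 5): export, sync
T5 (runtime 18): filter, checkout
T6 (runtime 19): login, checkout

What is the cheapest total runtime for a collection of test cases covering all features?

17

T1, T4 cover every feature at runtime 12 + 5 = 17.
Any cover uses at least 2 test cases; among all covering selections none totals below 17.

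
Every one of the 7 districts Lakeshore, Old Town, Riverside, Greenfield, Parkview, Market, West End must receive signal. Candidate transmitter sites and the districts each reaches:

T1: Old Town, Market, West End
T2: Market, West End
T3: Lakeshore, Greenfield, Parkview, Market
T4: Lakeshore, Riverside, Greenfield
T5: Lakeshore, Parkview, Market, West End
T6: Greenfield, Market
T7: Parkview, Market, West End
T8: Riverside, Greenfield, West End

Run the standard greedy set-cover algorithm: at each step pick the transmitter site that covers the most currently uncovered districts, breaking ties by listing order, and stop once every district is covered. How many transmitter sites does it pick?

Pick 1: T3 covers 4 new districts (Lakeshore, Greenfield, Parkview, Market).
Pick 2: T1 covers 2 new districts (Old Town, West End).
Pick 3: T4 covers 1 new districts (Riverside).
Greedy uses 3 transmitter sites.

3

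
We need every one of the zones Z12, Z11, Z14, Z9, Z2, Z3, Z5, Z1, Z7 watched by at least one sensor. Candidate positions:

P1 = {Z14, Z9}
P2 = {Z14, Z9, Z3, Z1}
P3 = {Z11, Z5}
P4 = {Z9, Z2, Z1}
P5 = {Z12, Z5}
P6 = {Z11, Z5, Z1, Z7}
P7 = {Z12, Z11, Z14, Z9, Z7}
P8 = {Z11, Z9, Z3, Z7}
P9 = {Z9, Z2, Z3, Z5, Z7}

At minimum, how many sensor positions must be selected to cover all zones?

P2, P7, P9 together cover {Z12, Z11, Z14, Z9, Z2, Z3, Z5, Z1, Z7} — every zone.
No 2 of the 9 sensor positions cover everything (all 36 pairs fall short), so 3 is minimum.

3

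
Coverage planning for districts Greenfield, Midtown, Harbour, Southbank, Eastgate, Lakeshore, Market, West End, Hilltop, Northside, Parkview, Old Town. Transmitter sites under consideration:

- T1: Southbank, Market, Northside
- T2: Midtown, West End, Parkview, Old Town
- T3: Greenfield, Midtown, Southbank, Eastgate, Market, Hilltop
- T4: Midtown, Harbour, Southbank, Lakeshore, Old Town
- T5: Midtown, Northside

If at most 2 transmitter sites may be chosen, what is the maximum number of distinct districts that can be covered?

Choosing T2, T3 covers {Greenfield, Midtown, Southbank, Eastgate, Market, West End, Hilltop, Parkview, Old Town} — 9 districts.
No choice of 2 transmitter sites does better; here Harbour, Lakeshore, Northside are left uncovered.

9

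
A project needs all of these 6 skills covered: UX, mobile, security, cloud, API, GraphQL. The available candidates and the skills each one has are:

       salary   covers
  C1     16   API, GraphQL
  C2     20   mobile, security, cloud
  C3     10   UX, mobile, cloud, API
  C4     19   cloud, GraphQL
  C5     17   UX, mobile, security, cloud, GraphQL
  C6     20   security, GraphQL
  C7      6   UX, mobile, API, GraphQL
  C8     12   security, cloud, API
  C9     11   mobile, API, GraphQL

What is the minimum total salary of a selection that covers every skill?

C7, C8 cover every skill at salary 6 + 12 = 18.
Any cover uses at least 2 candidates; among all covering selections none totals below 18.

18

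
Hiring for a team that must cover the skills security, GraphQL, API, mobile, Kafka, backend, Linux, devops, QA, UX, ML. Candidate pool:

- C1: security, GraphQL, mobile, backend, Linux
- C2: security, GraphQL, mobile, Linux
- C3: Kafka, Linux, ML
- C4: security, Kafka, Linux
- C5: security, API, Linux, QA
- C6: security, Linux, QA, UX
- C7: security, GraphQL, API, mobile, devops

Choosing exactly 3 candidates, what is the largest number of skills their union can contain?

Choosing C3, C6, C7 covers {security, GraphQL, API, mobile, Kafka, Linux, devops, QA, UX, ML} — 10 skills.
No choice of 3 candidates does better; here backend is left uncovered.

10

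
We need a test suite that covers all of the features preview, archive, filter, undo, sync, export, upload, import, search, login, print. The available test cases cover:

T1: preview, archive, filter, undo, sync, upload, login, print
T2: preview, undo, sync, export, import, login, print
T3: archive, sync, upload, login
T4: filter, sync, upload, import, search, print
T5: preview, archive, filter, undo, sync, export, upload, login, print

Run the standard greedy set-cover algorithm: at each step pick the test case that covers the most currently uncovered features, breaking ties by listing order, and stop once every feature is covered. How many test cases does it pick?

Pick 1: T5 covers 9 new features (preview, archive, filter, undo, sync, export, upload, login, print).
Pick 2: T4 covers 2 new features (import, search).
Greedy uses 2 test cases.

2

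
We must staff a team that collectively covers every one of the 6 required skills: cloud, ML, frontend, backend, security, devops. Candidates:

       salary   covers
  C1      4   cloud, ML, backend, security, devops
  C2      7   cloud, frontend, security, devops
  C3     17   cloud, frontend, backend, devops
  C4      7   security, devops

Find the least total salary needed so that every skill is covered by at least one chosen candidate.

11

C1, C2 cover every skill at salary 4 + 7 = 11.
Any cover uses at least 2 candidates; among all covering selections none totals below 11.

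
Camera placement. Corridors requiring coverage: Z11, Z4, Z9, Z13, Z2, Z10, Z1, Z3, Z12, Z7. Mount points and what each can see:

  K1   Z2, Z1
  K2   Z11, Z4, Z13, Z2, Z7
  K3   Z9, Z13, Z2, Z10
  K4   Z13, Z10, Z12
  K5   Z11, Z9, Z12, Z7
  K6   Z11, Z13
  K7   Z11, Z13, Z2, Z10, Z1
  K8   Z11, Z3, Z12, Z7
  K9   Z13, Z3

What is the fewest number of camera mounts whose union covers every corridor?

4

K1, K2, K3, K8 together cover {Z11, Z4, Z9, Z13, Z2, Z10, Z1, Z3, Z12, Z7} — every corridor.
No 3 of the 9 camera mounts cover everything (all 84 triples fall short), so 4 is minimum.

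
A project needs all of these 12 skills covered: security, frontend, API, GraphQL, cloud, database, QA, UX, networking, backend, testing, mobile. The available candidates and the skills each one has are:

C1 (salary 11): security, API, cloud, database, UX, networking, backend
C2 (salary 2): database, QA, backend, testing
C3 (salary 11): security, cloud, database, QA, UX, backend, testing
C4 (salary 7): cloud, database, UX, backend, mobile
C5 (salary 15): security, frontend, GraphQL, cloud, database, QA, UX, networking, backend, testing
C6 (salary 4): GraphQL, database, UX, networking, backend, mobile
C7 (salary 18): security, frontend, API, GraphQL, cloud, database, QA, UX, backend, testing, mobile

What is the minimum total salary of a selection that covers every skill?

22

C6, C7 cover every skill at salary 4 + 18 = 22.
Any cover uses at least 2 candidates; among all covering selections none totals below 22.
Greedy by coverage-per-salary would pick C2, C6, C1, C5 for 32 — worse than the optimum 22.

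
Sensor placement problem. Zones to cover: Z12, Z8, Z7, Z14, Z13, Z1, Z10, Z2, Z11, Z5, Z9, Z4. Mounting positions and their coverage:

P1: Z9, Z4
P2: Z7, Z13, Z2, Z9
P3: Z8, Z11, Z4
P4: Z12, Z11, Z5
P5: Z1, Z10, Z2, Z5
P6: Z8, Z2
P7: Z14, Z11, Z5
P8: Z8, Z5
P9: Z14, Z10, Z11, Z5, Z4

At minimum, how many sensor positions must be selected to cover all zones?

5

P2, P3, P4, P5, P7 together cover {Z12, Z8, Z7, Z14, Z13, Z1, Z10, Z2, Z11, Z5, Z9, Z4} — every zone.
No 4 of the 9 sensor positions cover everything (all 126 size-4 selections fall short), so 5 is minimum.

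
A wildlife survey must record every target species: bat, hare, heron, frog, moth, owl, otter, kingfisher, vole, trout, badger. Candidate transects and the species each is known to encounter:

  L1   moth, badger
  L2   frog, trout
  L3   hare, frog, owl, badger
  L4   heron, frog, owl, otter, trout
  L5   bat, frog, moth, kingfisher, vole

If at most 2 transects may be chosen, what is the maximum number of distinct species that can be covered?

Choosing L4, L5 covers {bat, heron, frog, moth, owl, otter, kingfisher, vole, trout} — 9 species.
No choice of 2 transects does better; here hare, badger are left uncovered.

9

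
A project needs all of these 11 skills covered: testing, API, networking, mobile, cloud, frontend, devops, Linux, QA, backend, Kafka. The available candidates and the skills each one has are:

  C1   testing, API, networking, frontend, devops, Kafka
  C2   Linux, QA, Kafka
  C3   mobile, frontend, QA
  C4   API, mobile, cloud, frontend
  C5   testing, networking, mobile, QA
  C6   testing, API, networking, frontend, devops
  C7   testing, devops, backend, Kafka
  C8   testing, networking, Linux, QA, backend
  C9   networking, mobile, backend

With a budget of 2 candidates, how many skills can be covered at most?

9

Choosing C1, C8 covers {testing, API, networking, frontend, devops, Linux, QA, backend, Kafka} — 9 skills.
No choice of 2 candidates does better; here mobile, cloud are left uncovered.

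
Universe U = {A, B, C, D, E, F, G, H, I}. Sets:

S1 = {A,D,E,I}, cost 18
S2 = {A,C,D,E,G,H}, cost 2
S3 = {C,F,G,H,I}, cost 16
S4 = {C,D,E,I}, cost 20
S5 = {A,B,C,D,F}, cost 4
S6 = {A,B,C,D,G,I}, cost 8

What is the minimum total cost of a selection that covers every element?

S2, S5, S6 cover every element at cost 2 + 4 + 8 = 14.
Any cover uses at least 3 sets; among all covering selections none totals below 14.

14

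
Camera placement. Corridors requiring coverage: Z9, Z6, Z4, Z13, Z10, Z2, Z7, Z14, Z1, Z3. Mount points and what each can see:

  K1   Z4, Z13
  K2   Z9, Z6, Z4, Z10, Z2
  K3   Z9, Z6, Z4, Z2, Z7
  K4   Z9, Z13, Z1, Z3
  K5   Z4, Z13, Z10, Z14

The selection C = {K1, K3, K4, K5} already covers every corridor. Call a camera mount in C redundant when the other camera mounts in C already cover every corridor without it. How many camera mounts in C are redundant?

Drop K1: the rest still cover every corridor — redundant.
Drop K3: Z6, Z2, Z7 uncovered — not redundant.
Drop K4: Z1, Z3 uncovered — not redundant.
Drop K5: Z10, Z14 uncovered — not redundant.
1 redundant: K1.

1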